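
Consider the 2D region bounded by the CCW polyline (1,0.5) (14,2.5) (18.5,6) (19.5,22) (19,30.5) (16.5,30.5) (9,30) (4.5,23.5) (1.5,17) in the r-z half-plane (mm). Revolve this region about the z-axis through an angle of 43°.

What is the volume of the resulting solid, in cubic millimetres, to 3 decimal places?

Volume = 3571.527 mm³

Profile (r,z), 9 vertices: (1,0.5) (14,2.5) (18.5,6) (19.5,22) (19,30.5) (16.5,30.5) (9,30) (4.5,23.5) (1.5,17)
edge 0: (1,0.5)→(14,2.5)  cross = 1·2.5 − 14·0.5 = -4.5000; (r_i+r_j)·cross = 15·-4.5000 = -67.5000
edge 1: (14,2.5)→(18.5,6)  cross = 14·6 − 18.5·2.5 = 37.7500; (r_i+r_j)·cross = 32.5·37.7500 = 1226.8750
edge 2: (18.5,6)→(19.5,22)  cross = 18.5·22 − 19.5·6 = 290.0000; (r_i+r_j)·cross = 38·290.0000 = 11020.0000
edge 3: (19.5,22)→(19,30.5)  cross = 19.5·30.5 − 19·22 = 176.7500; (r_i+r_j)·cross = 38.5·176.7500 = 6804.8750
edge 4: (19,30.5)→(16.5,30.5)  cross = 19·30.5 − 16.5·30.5 = 76.2500; (r_i+r_j)·cross = 35.5·76.2500 = 2706.8750
edge 5: (16.5,30.5)→(9,30)  cross = 16.5·30 − 9·30.5 = 220.5000; (r_i+r_j)·cross = 25.5·220.5000 = 5622.7500
edge 6: (9,30)→(4.5,23.5)  cross = 9·23.5 − 4.5·30 = 76.5000; (r_i+r_j)·cross = 13.5·76.5000 = 1032.7500
edge 7: (4.5,23.5)→(1.5,17)  cross = 4.5·17 − 1.5·23.5 = 41.2500; (r_i+r_j)·cross = 6·41.2500 = 247.5000
edge 8: (1.5,17)→(1,0.5)  cross = 1.5·0.5 − 1·17 = -16.2500; (r_i+r_j)·cross = 2.5·-16.2500 = -40.6250
Σcross = 898.2500 → A = |Σcross|/2 = 449.1250 mm²
Σ(r_i+r_j)·cross = 28553.5000 → first moment M = |Σ|/6 = 4758.9167
R_c = M/A = 4758.9167/449.1250 = 10.5960 mm
θ = 43° = 0.750492 rad
V = θ·R_c·A = 0.750492·10.5960·449.1250 = 3571.527 mm³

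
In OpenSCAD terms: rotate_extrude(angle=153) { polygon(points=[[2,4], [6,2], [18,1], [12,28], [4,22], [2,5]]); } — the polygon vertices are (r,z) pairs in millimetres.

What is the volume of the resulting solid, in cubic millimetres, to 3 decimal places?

Volume = 7192.153 mm³

Profile (r,z), 6 vertices: (2,4) (6,2) (18,1) (12,28) (4,22) (2,5)
edge 0: (2,4)→(6,2)  cross = 2·2 − 6·4 = -20.0000; (r_i+r_j)·cross = 8·-20.0000 = -160.0000
edge 1: (6,2)→(18,1)  cross = 6·1 − 18·2 = -30.0000; (r_i+r_j)·cross = 24·-30.0000 = -720.0000
edge 2: (18,1)→(12,28)  cross = 18·28 − 12·1 = 492.0000; (r_i+r_j)·cross = 30·492.0000 = 14760.0000
edge 3: (12,28)→(4,22)  cross = 12·22 − 4·28 = 152.0000; (r_i+r_j)·cross = 16·152.0000 = 2432.0000
edge 4: (4,22)→(2,5)  cross = 4·5 − 2·22 = -24.0000; (r_i+r_j)·cross = 6·-24.0000 = -144.0000
edge 5: (2,5)→(2,4)  cross = 2·4 − 2·5 = -2.0000; (r_i+r_j)·cross = 4·-2.0000 = -8.0000
Σcross = 568.0000 → A = |Σcross|/2 = 284.0000 mm²
Σ(r_i+r_j)·cross = 16160.0000 → first moment M = |Σ|/6 = 2693.3333
R_c = M/A = 2693.3333/284.0000 = 9.4836 mm
θ = 153° = 2.670354 rad
V = θ·R_c·A = 2.670354·9.4836·284.0000 = 7192.153 mm³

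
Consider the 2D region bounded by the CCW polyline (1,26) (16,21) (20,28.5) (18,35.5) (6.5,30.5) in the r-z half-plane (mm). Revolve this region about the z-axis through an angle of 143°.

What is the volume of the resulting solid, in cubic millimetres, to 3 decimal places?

Volume = 4535.270 mm³

Profile (r,z), 5 vertices: (1,26) (16,21) (20,28.5) (18,35.5) (6.5,30.5)
edge 0: (1,26)→(16,21)  cross = 1·21 − 16·26 = -395.0000; (r_i+r_j)·cross = 17·-395.0000 = -6715.0000
edge 1: (16,21)→(20,28.5)  cross = 16·28.5 − 20·21 = 36.0000; (r_i+r_j)·cross = 36·36.0000 = 1296.0000
edge 2: (20,28.5)→(18,35.5)  cross = 20·35.5 − 18·28.5 = 197.0000; (r_i+r_j)·cross = 38·197.0000 = 7486.0000
edge 3: (18,35.5)→(6.5,30.5)  cross = 18·30.5 − 6.5·35.5 = 318.2500; (r_i+r_j)·cross = 24.5·318.2500 = 7797.1250
edge 4: (6.5,30.5)→(1,26)  cross = 6.5·26 − 1·30.5 = 138.5000; (r_i+r_j)·cross = 7.5·138.5000 = 1038.7500
Σcross = 294.7500 → A = |Σcross|/2 = 147.3750 mm²
Σ(r_i+r_j)·cross = 10902.8750 → first moment M = |Σ|/6 = 1817.1458
R_c = M/A = 1817.1458/147.3750 = 12.3301 mm
θ = 143° = 2.495821 rad
V = θ·R_c·A = 2.495821·12.3301·147.3750 = 4535.270 mm³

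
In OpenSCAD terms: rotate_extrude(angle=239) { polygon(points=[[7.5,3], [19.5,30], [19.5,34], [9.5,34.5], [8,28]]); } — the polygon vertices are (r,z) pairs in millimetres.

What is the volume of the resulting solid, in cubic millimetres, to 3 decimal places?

Volume = 10165.722 mm³

Profile (r,z), 5 vertices: (7.5,3) (19.5,30) (19.5,34) (9.5,34.5) (8,28)
edge 0: (7.5,3)→(19.5,30)  cross = 7.5·30 − 19.5·3 = 166.5000; (r_i+r_j)·cross = 27·166.5000 = 4495.5000
edge 1: (19.5,30)→(19.5,34)  cross = 19.5·34 − 19.5·30 = 78.0000; (r_i+r_j)·cross = 39·78.0000 = 3042.0000
edge 2: (19.5,34)→(9.5,34.5)  cross = 19.5·34.5 − 9.5·34 = 349.7500; (r_i+r_j)·cross = 29·349.7500 = 10142.7500
edge 3: (9.5,34.5)→(8,28)  cross = 9.5·28 − 8·34.5 = -10.0000; (r_i+r_j)·cross = 17.5·-10.0000 = -175.0000
edge 4: (8,28)→(7.5,3)  cross = 8·3 − 7.5·28 = -186.0000; (r_i+r_j)·cross = 15.5·-186.0000 = -2883.0000
Σcross = 398.2500 → A = |Σcross|/2 = 199.1250 mm²
Σ(r_i+r_j)·cross = 14622.2500 → first moment M = |Σ|/6 = 2437.0417
R_c = M/A = 2437.0417/199.1250 = 12.2388 mm
θ = 239° = 4.171337 rad
V = θ·R_c·A = 4.171337·12.2388·199.1250 = 10165.722 mm³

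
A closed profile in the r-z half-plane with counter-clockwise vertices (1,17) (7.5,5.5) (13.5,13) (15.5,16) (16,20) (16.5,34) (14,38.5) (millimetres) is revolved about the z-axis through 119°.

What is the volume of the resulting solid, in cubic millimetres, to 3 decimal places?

Profile (r,z), 7 vertices: (1,17) (7.5,5.5) (13.5,13) (15.5,16) (16,20) (16.5,34) (14,38.5)
edge 0: (1,17)→(7.5,5.5)  cross = 1·5.5 − 7.5·17 = -122.0000; (r_i+r_j)·cross = 8.5·-122.0000 = -1037.0000
edge 1: (7.5,5.5)→(13.5,13)  cross = 7.5·13 − 13.5·5.5 = 23.2500; (r_i+r_j)·cross = 21·23.2500 = 488.2500
edge 2: (13.5,13)→(15.5,16)  cross = 13.5·16 − 15.5·13 = 14.5000; (r_i+r_j)·cross = 29·14.5000 = 420.5000
edge 3: (15.5,16)→(16,20)  cross = 15.5·20 − 16·16 = 54.0000; (r_i+r_j)·cross = 31.5·54.0000 = 1701.0000
edge 4: (16,20)→(16.5,34)  cross = 16·34 − 16.5·20 = 214.0000; (r_i+r_j)·cross = 32.5·214.0000 = 6955.0000
edge 5: (16.5,34)→(14,38.5)  cross = 16.5·38.5 − 14·34 = 159.2500; (r_i+r_j)·cross = 30.5·159.2500 = 4857.1250
edge 6: (14,38.5)→(1,17)  cross = 14·17 − 1·38.5 = 199.5000; (r_i+r_j)·cross = 15·199.5000 = 2992.5000
Σcross = 542.5000 → A = |Σcross|/2 = 271.2500 mm²
Σ(r_i+r_j)·cross = 16377.3750 → first moment M = |Σ|/6 = 2729.5625
R_c = M/A = 2729.5625/271.2500 = 10.0629 mm
θ = 119° = 2.076942 rad
V = θ·R_c·A = 2.076942·10.0629·271.2500 = 5669.142 mm³

Volume = 5669.142 mm³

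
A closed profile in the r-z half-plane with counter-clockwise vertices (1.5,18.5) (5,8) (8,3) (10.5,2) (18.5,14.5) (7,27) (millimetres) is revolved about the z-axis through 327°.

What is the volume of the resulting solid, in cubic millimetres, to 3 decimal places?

Profile (r,z), 6 vertices: (1.5,18.5) (5,8) (8,3) (10.5,2) (18.5,14.5) (7,27)
edge 0: (1.5,18.5)→(5,8)  cross = 1.5·8 − 5·18.5 = -80.5000; (r_i+r_j)·cross = 6.5·-80.5000 = -523.2500
edge 1: (5,8)→(8,3)  cross = 5·3 − 8·8 = -49.0000; (r_i+r_j)·cross = 13·-49.0000 = -637.0000
edge 2: (8,3)→(10.5,2)  cross = 8·2 − 10.5·3 = -15.5000; (r_i+r_j)·cross = 18.5·-15.5000 = -286.7500
edge 3: (10.5,2)→(18.5,14.5)  cross = 10.5·14.5 − 18.5·2 = 115.2500; (r_i+r_j)·cross = 29·115.2500 = 3342.2500
edge 4: (18.5,14.5)→(7,27)  cross = 18.5·27 − 7·14.5 = 398.0000; (r_i+r_j)·cross = 25.5·398.0000 = 10149.0000
edge 5: (7,27)→(1.5,18.5)  cross = 7·18.5 − 1.5·27 = 89.0000; (r_i+r_j)·cross = 8.5·89.0000 = 756.5000
Σcross = 457.2500 → A = |Σcross|/2 = 228.6250 mm²
Σ(r_i+r_j)·cross = 12800.7500 → first moment M = |Σ|/6 = 2133.4583
R_c = M/A = 2133.4583/228.6250 = 9.3317 mm
θ = 327° = 5.707227 rad
V = θ·R_c·A = 5.707227·9.3317·228.6250 = 12176.130 mm³

Volume = 12176.130 mm³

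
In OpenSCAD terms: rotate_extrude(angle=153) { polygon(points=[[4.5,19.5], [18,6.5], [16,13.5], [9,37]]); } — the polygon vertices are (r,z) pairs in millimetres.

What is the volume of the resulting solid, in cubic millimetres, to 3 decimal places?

Profile (r,z), 4 vertices: (4.5,19.5) (18,6.5) (16,13.5) (9,37)
edge 0: (4.5,19.5)→(18,6.5)  cross = 4.5·6.5 − 18·19.5 = -321.7500; (r_i+r_j)·cross = 22.5·-321.7500 = -7239.3750
edge 1: (18,6.5)→(16,13.5)  cross = 18·13.5 − 16·6.5 = 139.0000; (r_i+r_j)·cross = 34·139.0000 = 4726.0000
edge 2: (16,13.5)→(9,37)  cross = 16·37 − 9·13.5 = 470.5000; (r_i+r_j)·cross = 25·470.5000 = 11762.5000
edge 3: (9,37)→(4.5,19.5)  cross = 9·19.5 − 4.5·37 = 9.0000; (r_i+r_j)·cross = 13.5·9.0000 = 121.5000
Σcross = 296.7500 → A = |Σcross|/2 = 148.3750 mm²
Σ(r_i+r_j)·cross = 9370.6250 → first moment M = |Σ|/6 = 1561.7708
R_c = M/A = 1561.7708/148.3750 = 10.5258 mm
θ = 153° = 2.670354 rad
V = θ·R_c·A = 2.670354·10.5258·148.3750 = 4170.481 mm³

Volume = 4170.481 mm³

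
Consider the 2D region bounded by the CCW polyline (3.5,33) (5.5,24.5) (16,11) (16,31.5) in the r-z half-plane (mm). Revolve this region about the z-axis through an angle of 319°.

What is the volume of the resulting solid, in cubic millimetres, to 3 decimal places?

Volume = 9885.390 mm³

Profile (r,z), 4 vertices: (3.5,33) (5.5,24.5) (16,11) (16,31.5)
edge 0: (3.5,33)→(5.5,24.5)  cross = 3.5·24.5 − 5.5·33 = -95.7500; (r_i+r_j)·cross = 9·-95.7500 = -861.7500
edge 1: (5.5,24.5)→(16,11)  cross = 5.5·11 − 16·24.5 = -331.5000; (r_i+r_j)·cross = 21.5·-331.5000 = -7127.2500
edge 2: (16,11)→(16,31.5)  cross = 16·31.5 − 16·11 = 328.0000; (r_i+r_j)·cross = 32·328.0000 = 10496.0000
edge 3: (16,31.5)→(3.5,33)  cross = 16·33 − 3.5·31.5 = 417.7500; (r_i+r_j)·cross = 19.5·417.7500 = 8146.1250
Σcross = 318.5000 → A = |Σcross|/2 = 159.2500 mm²
Σ(r_i+r_j)·cross = 10653.1250 → first moment M = |Σ|/6 = 1775.5208
R_c = M/A = 1775.5208/159.2500 = 11.1493 mm
θ = 319° = 5.567600 rad
V = θ·R_c·A = 5.567600·11.1493·159.2500 = 9885.390 mm³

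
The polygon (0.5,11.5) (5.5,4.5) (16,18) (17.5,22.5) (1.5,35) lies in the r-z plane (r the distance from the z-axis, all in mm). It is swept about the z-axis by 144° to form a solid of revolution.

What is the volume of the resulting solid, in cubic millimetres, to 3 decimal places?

Volume = 5327.199 mm³

Profile (r,z), 5 vertices: (0.5,11.5) (5.5,4.5) (16,18) (17.5,22.5) (1.5,35)
edge 0: (0.5,11.5)→(5.5,4.5)  cross = 0.5·4.5 − 5.5·11.5 = -61.0000; (r_i+r_j)·cross = 6·-61.0000 = -366.0000
edge 1: (5.5,4.5)→(16,18)  cross = 5.5·18 − 16·4.5 = 27.0000; (r_i+r_j)·cross = 21.5·27.0000 = 580.5000
edge 2: (16,18)→(17.5,22.5)  cross = 16·22.5 − 17.5·18 = 45.0000; (r_i+r_j)·cross = 33.5·45.0000 = 1507.5000
edge 3: (17.5,22.5)→(1.5,35)  cross = 17.5·35 − 1.5·22.5 = 578.7500; (r_i+r_j)·cross = 19·578.7500 = 10996.2500
edge 4: (1.5,35)→(0.5,11.5)  cross = 1.5·11.5 − 0.5·35 = -0.2500; (r_i+r_j)·cross = 2·-0.2500 = -0.5000
Σcross = 589.5000 → A = |Σcross|/2 = 294.7500 mm²
Σ(r_i+r_j)·cross = 12717.7500 → first moment M = |Σ|/6 = 2119.6250
R_c = M/A = 2119.6250/294.7500 = 7.1913 mm
θ = 144° = 2.513274 rad
V = θ·R_c·A = 2.513274·7.1913·294.7500 = 5327.199 mm³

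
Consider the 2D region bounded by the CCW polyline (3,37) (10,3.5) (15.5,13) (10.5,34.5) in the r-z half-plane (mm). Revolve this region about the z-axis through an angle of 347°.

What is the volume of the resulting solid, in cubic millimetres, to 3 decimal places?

Profile (r,z), 4 vertices: (3,37) (10,3.5) (15.5,13) (10.5,34.5)
edge 0: (3,37)→(10,3.5)  cross = 3·3.5 − 10·37 = -359.5000; (r_i+r_j)·cross = 13·-359.5000 = -4673.5000
edge 1: (10,3.5)→(15.5,13)  cross = 10·13 − 15.5·3.5 = 75.7500; (r_i+r_j)·cross = 25.5·75.7500 = 1931.6250
edge 2: (15.5,13)→(10.5,34.5)  cross = 15.5·34.5 − 10.5·13 = 398.2500; (r_i+r_j)·cross = 26·398.2500 = 10354.5000
edge 3: (10.5,34.5)→(3,37)  cross = 10.5·37 − 3·34.5 = 285.0000; (r_i+r_j)·cross = 13.5·285.0000 = 3847.5000
Σcross = 399.5000 → A = |Σcross|/2 = 199.7500 mm²
Σ(r_i+r_j)·cross = 11460.1250 → first moment M = |Σ|/6 = 1910.0208
R_c = M/A = 1910.0208/199.7500 = 9.5621 mm
θ = 347° = 6.056293 rad
V = θ·R_c·A = 6.056293·9.5621·199.7500 = 11567.645 mm³

Volume = 11567.645 mm³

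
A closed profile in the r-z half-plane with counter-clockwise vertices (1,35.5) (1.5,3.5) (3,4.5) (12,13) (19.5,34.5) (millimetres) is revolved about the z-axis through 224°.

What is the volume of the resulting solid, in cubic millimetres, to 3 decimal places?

Volume = 11841.582 mm³

Profile (r,z), 5 vertices: (1,35.5) (1.5,3.5) (3,4.5) (12,13) (19.5,34.5)
edge 0: (1,35.5)→(1.5,3.5)  cross = 1·3.5 − 1.5·35.5 = -49.7500; (r_i+r_j)·cross = 2.5·-49.7500 = -124.3750
edge 1: (1.5,3.5)→(3,4.5)  cross = 1.5·4.5 − 3·3.5 = -3.7500; (r_i+r_j)·cross = 4.5·-3.7500 = -16.8750
edge 2: (3,4.5)→(12,13)  cross = 3·13 − 12·4.5 = -15.0000; (r_i+r_j)·cross = 15·-15.0000 = -225.0000
edge 3: (12,13)→(19.5,34.5)  cross = 12·34.5 − 19.5·13 = 160.5000; (r_i+r_j)·cross = 31.5·160.5000 = 5055.7500
edge 4: (19.5,34.5)→(1,35.5)  cross = 19.5·35.5 − 1·34.5 = 657.7500; (r_i+r_j)·cross = 20.5·657.7500 = 13483.8750
Σcross = 749.7500 → A = |Σcross|/2 = 374.8750 mm²
Σ(r_i+r_j)·cross = 18173.3750 → first moment M = |Σ|/6 = 3028.8958
R_c = M/A = 3028.8958/374.8750 = 8.0797 mm
θ = 224° = 3.909538 rad
V = θ·R_c·A = 3.909538·8.0797·374.8750 = 11841.582 mm³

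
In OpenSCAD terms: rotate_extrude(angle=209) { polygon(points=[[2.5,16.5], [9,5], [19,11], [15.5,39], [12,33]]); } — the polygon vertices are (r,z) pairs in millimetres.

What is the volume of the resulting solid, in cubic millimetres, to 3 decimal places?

Profile (r,z), 5 vertices: (2.5,16.5) (9,5) (19,11) (15.5,39) (12,33)
edge 0: (2.5,16.5)→(9,5)  cross = 2.5·5 − 9·16.5 = -136.0000; (r_i+r_j)·cross = 11.5·-136.0000 = -1564.0000
edge 1: (9,5)→(19,11)  cross = 9·11 − 19·5 = 4.0000; (r_i+r_j)·cross = 28·4.0000 = 112.0000
edge 2: (19,11)→(15.5,39)  cross = 19·39 − 15.5·11 = 570.5000; (r_i+r_j)·cross = 34.5·570.5000 = 19682.2500
edge 3: (15.5,39)→(12,33)  cross = 15.5·33 − 12·39 = 43.5000; (r_i+r_j)·cross = 27.5·43.5000 = 1196.2500
edge 4: (12,33)→(2.5,16.5)  cross = 12·16.5 − 2.5·33 = 115.5000; (r_i+r_j)·cross = 14.5·115.5000 = 1674.7500
Σcross = 597.5000 → A = |Σcross|/2 = 298.7500 mm²
Σ(r_i+r_j)·cross = 21101.2500 → first moment M = |Σ|/6 = 3516.8750
R_c = M/A = 3516.8750/298.7500 = 11.7720 mm
θ = 209° = 3.647738 rad
V = θ·R_c·A = 3.647738·11.7720·298.7500 = 12828.639 mm³

Volume = 12828.639 mm³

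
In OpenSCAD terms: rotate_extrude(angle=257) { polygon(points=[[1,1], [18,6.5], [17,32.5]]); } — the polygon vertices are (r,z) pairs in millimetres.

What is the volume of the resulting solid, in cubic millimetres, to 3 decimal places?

Volume = 12043.557 mm³

Profile (r,z), 3 vertices: (1,1) (18,6.5) (17,32.5)
edge 0: (1,1)→(18,6.5)  cross = 1·6.5 − 18·1 = -11.5000; (r_i+r_j)·cross = 19·-11.5000 = -218.5000
edge 1: (18,6.5)→(17,32.5)  cross = 18·32.5 − 17·6.5 = 474.5000; (r_i+r_j)·cross = 35·474.5000 = 16607.5000
edge 2: (17,32.5)→(1,1)  cross = 17·1 − 1·32.5 = -15.5000; (r_i+r_j)·cross = 18·-15.5000 = -279.0000
Σcross = 447.5000 → A = |Σcross|/2 = 223.7500 mm²
Σ(r_i+r_j)·cross = 16110.0000 → first moment M = |Σ|/6 = 2685.0000
R_c = M/A = 2685.0000/223.7500 = 12.0000 mm
θ = 257° = 4.485496 rad
V = θ·R_c·A = 4.485496·12.0000·223.7500 = 12043.557 mm³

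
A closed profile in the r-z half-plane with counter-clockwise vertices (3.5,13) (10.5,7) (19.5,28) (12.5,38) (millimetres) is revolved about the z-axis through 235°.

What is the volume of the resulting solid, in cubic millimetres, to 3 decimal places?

Volume = 11033.782 mm³

Profile (r,z), 4 vertices: (3.5,13) (10.5,7) (19.5,28) (12.5,38)
edge 0: (3.5,13)→(10.5,7)  cross = 3.5·7 − 10.5·13 = -112.0000; (r_i+r_j)·cross = 14·-112.0000 = -1568.0000
edge 1: (10.5,7)→(19.5,28)  cross = 10.5·28 − 19.5·7 = 157.5000; (r_i+r_j)·cross = 30·157.5000 = 4725.0000
edge 2: (19.5,28)→(12.5,38)  cross = 19.5·38 − 12.5·28 = 391.0000; (r_i+r_j)·cross = 32·391.0000 = 12512.0000
edge 3: (12.5,38)→(3.5,13)  cross = 12.5·13 − 3.5·38 = 29.5000; (r_i+r_j)·cross = 16·29.5000 = 472.0000
Σcross = 466.0000 → A = |Σcross|/2 = 233.0000 mm²
Σ(r_i+r_j)·cross = 16141.0000 → first moment M = |Σ|/6 = 2690.1667
R_c = M/A = 2690.1667/233.0000 = 11.5458 mm
θ = 235° = 4.101524 rad
V = θ·R_c·A = 4.101524·11.5458·233.0000 = 11033.782 mm³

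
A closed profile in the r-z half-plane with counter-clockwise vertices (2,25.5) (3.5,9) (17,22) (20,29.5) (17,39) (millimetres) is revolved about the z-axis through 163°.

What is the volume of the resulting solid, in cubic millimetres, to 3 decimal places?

Profile (r,z), 5 vertices: (2,25.5) (3.5,9) (17,22) (20,29.5) (17,39)
edge 0: (2,25.5)→(3.5,9)  cross = 2·9 − 3.5·25.5 = -71.2500; (r_i+r_j)·cross = 5.5·-71.2500 = -391.8750
edge 1: (3.5,9)→(17,22)  cross = 3.5·22 − 17·9 = -76.0000; (r_i+r_j)·cross = 20.5·-76.0000 = -1558.0000
edge 2: (17,22)→(20,29.5)  cross = 17·29.5 − 20·22 = 61.5000; (r_i+r_j)·cross = 37·61.5000 = 2275.5000
edge 3: (20,29.5)→(17,39)  cross = 20·39 − 17·29.5 = 278.5000; (r_i+r_j)·cross = 37·278.5000 = 10304.5000
edge 4: (17,39)→(2,25.5)  cross = 17·25.5 − 2·39 = 355.5000; (r_i+r_j)·cross = 19·355.5000 = 6754.5000
Σcross = 548.2500 → A = |Σcross|/2 = 274.1250 mm²
Σ(r_i+r_j)·cross = 17384.6250 → first moment M = |Σ|/6 = 2897.4375
R_c = M/A = 2897.4375/274.1250 = 10.5698 mm
θ = 163° = 2.844887 rad
V = θ·R_c·A = 2.844887·10.5698·274.1250 = 8242.881 mm³

Volume = 8242.881 mm³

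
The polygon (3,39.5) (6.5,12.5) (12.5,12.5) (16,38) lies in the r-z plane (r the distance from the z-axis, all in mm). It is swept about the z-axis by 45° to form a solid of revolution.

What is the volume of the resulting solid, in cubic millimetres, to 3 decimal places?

Profile (r,z), 4 vertices: (3,39.5) (6.5,12.5) (12.5,12.5) (16,38)
edge 0: (3,39.5)→(6.5,12.5)  cross = 3·12.5 − 6.5·39.5 = -219.2500; (r_i+r_j)·cross = 9.5·-219.2500 = -2082.8750
edge 1: (6.5,12.5)→(12.5,12.5)  cross = 6.5·12.5 − 12.5·12.5 = -75.0000; (r_i+r_j)·cross = 19·-75.0000 = -1425.0000
edge 2: (12.5,12.5)→(16,38)  cross = 12.5·38 − 16·12.5 = 275.0000; (r_i+r_j)·cross = 28.5·275.0000 = 7837.5000
edge 3: (16,38)→(3,39.5)  cross = 16·39.5 − 3·38 = 518.0000; (r_i+r_j)·cross = 19·518.0000 = 9842.0000
Σcross = 498.7500 → A = |Σcross|/2 = 249.3750 mm²
Σ(r_i+r_j)·cross = 14171.6250 → first moment M = |Σ|/6 = 2361.9375
R_c = M/A = 2361.9375/249.3750 = 9.4714 mm
θ = 45° = 0.785398 rad
V = θ·R_c·A = 0.785398·9.4714·249.3750 = 1855.061 mm³

Volume = 1855.061 mm³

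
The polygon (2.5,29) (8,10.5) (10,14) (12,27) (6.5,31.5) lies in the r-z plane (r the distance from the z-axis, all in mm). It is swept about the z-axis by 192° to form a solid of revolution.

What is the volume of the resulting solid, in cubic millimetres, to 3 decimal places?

Profile (r,z), 5 vertices: (2.5,29) (8,10.5) (10,14) (12,27) (6.5,31.5)
edge 0: (2.5,29)→(8,10.5)  cross = 2.5·10.5 − 8·29 = -205.7500; (r_i+r_j)·cross = 10.5·-205.7500 = -2160.3750
edge 1: (8,10.5)→(10,14)  cross = 8·14 − 10·10.5 = 7.0000; (r_i+r_j)·cross = 18·7.0000 = 126.0000
edge 2: (10,14)→(12,27)  cross = 10·27 − 12·14 = 102.0000; (r_i+r_j)·cross = 22·102.0000 = 2244.0000
edge 3: (12,27)→(6.5,31.5)  cross = 12·31.5 − 6.5·27 = 202.5000; (r_i+r_j)·cross = 18.5·202.5000 = 3746.2500
edge 4: (6.5,31.5)→(2.5,29)  cross = 6.5·29 − 2.5·31.5 = 109.7500; (r_i+r_j)·cross = 9·109.7500 = 987.7500
Σcross = 215.5000 → A = |Σcross|/2 = 107.7500 mm²
Σ(r_i+r_j)·cross = 4943.6250 → first moment M = |Σ|/6 = 823.9375
R_c = M/A = 823.9375/107.7500 = 7.6468 mm
θ = 192° = 3.351032 rad
V = θ·R_c·A = 3.351032·7.6468·107.7500 = 2761.041 mm³

Volume = 2761.041 mm³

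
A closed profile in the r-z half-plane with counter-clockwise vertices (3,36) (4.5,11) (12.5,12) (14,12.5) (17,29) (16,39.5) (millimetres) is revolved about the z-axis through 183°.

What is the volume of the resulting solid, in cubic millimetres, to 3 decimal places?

Volume = 10029.077 mm³

Profile (r,z), 6 vertices: (3,36) (4.5,11) (12.5,12) (14,12.5) (17,29) (16,39.5)
edge 0: (3,36)→(4.5,11)  cross = 3·11 − 4.5·36 = -129.0000; (r_i+r_j)·cross = 7.5·-129.0000 = -967.5000
edge 1: (4.5,11)→(12.5,12)  cross = 4.5·12 − 12.5·11 = -83.5000; (r_i+r_j)·cross = 17·-83.5000 = -1419.5000
edge 2: (12.5,12)→(14,12.5)  cross = 12.5·12.5 − 14·12 = -11.7500; (r_i+r_j)·cross = 26.5·-11.7500 = -311.3750
edge 3: (14,12.5)→(17,29)  cross = 14·29 − 17·12.5 = 193.5000; (r_i+r_j)·cross = 31·193.5000 = 5998.5000
edge 4: (17,29)→(16,39.5)  cross = 17·39.5 − 16·29 = 207.5000; (r_i+r_j)·cross = 33·207.5000 = 6847.5000
edge 5: (16,39.5)→(3,36)  cross = 16·36 − 3·39.5 = 457.5000; (r_i+r_j)·cross = 19·457.5000 = 8692.5000
Σcross = 634.2500 → A = |Σcross|/2 = 317.1250 mm²
Σ(r_i+r_j)·cross = 18840.1250 → first moment M = |Σ|/6 = 3140.0208
R_c = M/A = 3140.0208/317.1250 = 9.9015 mm
θ = 183° = 3.193953 rad
V = θ·R_c·A = 3.193953·9.9015·317.1250 = 10029.077 mm³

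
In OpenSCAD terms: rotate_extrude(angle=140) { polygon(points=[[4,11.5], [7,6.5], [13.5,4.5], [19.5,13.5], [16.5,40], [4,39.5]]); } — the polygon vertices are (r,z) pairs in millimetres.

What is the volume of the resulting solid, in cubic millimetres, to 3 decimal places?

Profile (r,z), 6 vertices: (4,11.5) (7,6.5) (13.5,4.5) (19.5,13.5) (16.5,40) (4,39.5)
edge 0: (4,11.5)→(7,6.5)  cross = 4·6.5 − 7·11.5 = -54.5000; (r_i+r_j)·cross = 11·-54.5000 = -599.5000
edge 1: (7,6.5)→(13.5,4.5)  cross = 7·4.5 − 13.5·6.5 = -56.2500; (r_i+r_j)·cross = 20.5·-56.2500 = -1153.1250
edge 2: (13.5,4.5)→(19.5,13.5)  cross = 13.5·13.5 − 19.5·4.5 = 94.5000; (r_i+r_j)·cross = 33·94.5000 = 3118.5000
edge 3: (19.5,13.5)→(16.5,40)  cross = 19.5·40 − 16.5·13.5 = 557.2500; (r_i+r_j)·cross = 36·557.2500 = 20061.0000
edge 4: (16.5,40)→(4,39.5)  cross = 16.5·39.5 − 4·40 = 491.7500; (r_i+r_j)·cross = 20.5·491.7500 = 10080.8750
edge 5: (4,39.5)→(4,11.5)  cross = 4·11.5 − 4·39.5 = -112.0000; (r_i+r_j)·cross = 8·-112.0000 = -896.0000
Σcross = 920.7500 → A = |Σcross|/2 = 460.3750 mm²
Σ(r_i+r_j)·cross = 30611.7500 → first moment M = |Σ|/6 = 5101.9583
R_c = M/A = 5101.9583/460.3750 = 11.0822 mm
θ = 140° = 2.443461 rad
V = θ·R_c·A = 2.443461·11.0822·460.3750 = 12466.436 mm³

Volume = 12466.436 mm³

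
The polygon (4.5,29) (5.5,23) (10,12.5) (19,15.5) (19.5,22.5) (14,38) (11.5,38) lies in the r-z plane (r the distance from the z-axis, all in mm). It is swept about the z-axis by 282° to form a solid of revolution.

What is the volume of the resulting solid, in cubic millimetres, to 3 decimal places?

Profile (r,z), 7 vertices: (4.5,29) (5.5,23) (10,12.5) (19,15.5) (19.5,22.5) (14,38) (11.5,38)
edge 0: (4.5,29)→(5.5,23)  cross = 4.5·23 − 5.5·29 = -56.0000; (r_i+r_j)·cross = 10·-56.0000 = -560.0000
edge 1: (5.5,23)→(10,12.5)  cross = 5.5·12.5 − 10·23 = -161.2500; (r_i+r_j)·cross = 15.5·-161.2500 = -2499.3750
edge 2: (10,12.5)→(19,15.5)  cross = 10·15.5 − 19·12.5 = -82.5000; (r_i+r_j)·cross = 29·-82.5000 = -2392.5000
edge 3: (19,15.5)→(19.5,22.5)  cross = 19·22.5 − 19.5·15.5 = 125.2500; (r_i+r_j)·cross = 38.5·125.2500 = 4822.1250
edge 4: (19.5,22.5)→(14,38)  cross = 19.5·38 − 14·22.5 = 426.0000; (r_i+r_j)·cross = 33.5·426.0000 = 14271.0000
edge 5: (14,38)→(11.5,38)  cross = 14·38 − 11.5·38 = 95.0000; (r_i+r_j)·cross = 25.5·95.0000 = 2422.5000
edge 6: (11.5,38)→(4.5,29)  cross = 11.5·29 − 4.5·38 = 162.5000; (r_i+r_j)·cross = 16·162.5000 = 2600.0000
Σcross = 509.0000 → A = |Σcross|/2 = 254.5000 mm²
Σ(r_i+r_j)·cross = 18663.7500 → first moment M = |Σ|/6 = 3110.6250
R_c = M/A = 3110.6250/254.5000 = 12.2225 mm
θ = 282° = 4.921828 rad
V = θ·R_c·A = 4.921828·12.2225·254.5000 = 15309.963 mm³

Volume = 15309.963 mm³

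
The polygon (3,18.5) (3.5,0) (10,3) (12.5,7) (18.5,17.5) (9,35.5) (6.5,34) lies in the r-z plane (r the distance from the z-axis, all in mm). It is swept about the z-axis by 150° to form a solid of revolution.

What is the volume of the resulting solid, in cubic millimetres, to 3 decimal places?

Volume = 7979.645 mm³

Profile (r,z), 7 vertices: (3,18.5) (3.5,0) (10,3) (12.5,7) (18.5,17.5) (9,35.5) (6.5,34)
edge 0: (3,18.5)→(3.5,0)  cross = 3·0 − 3.5·18.5 = -64.7500; (r_i+r_j)·cross = 6.5·-64.7500 = -420.8750
edge 1: (3.5,0)→(10,3)  cross = 3.5·3 − 10·0 = 10.5000; (r_i+r_j)·cross = 13.5·10.5000 = 141.7500
edge 2: (10,3)→(12.5,7)  cross = 10·7 − 12.5·3 = 32.5000; (r_i+r_j)·cross = 22.5·32.5000 = 731.2500
edge 3: (12.5,7)→(18.5,17.5)  cross = 12.5·17.5 − 18.5·7 = 89.2500; (r_i+r_j)·cross = 31·89.2500 = 2766.7500
edge 4: (18.5,17.5)→(9,35.5)  cross = 18.5·35.5 − 9·17.5 = 499.2500; (r_i+r_j)·cross = 27.5·499.2500 = 13729.3750
edge 5: (9,35.5)→(6.5,34)  cross = 9·34 − 6.5·35.5 = 75.2500; (r_i+r_j)·cross = 15.5·75.2500 = 1166.3750
edge 6: (6.5,34)→(3,18.5)  cross = 6.5·18.5 − 3·34 = 18.2500; (r_i+r_j)·cross = 9.5·18.2500 = 173.3750
Σcross = 660.2500 → A = |Σcross|/2 = 330.1250 mm²
Σ(r_i+r_j)·cross = 18288.0000 → first moment M = |Σ|/6 = 3048.0000
R_c = M/A = 3048.0000/330.1250 = 9.2329 mm
θ = 150° = 2.617994 rad
V = θ·R_c·A = 2.617994·9.2329·330.1250 = 7979.645 mm³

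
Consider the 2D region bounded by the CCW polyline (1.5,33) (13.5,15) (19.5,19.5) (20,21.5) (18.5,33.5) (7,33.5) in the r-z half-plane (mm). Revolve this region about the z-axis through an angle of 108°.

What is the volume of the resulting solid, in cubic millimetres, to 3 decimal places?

Profile (r,z), 6 vertices: (1.5,33) (13.5,15) (19.5,19.5) (20,21.5) (18.5,33.5) (7,33.5)
edge 0: (1.5,33)→(13.5,15)  cross = 1.5·15 − 13.5·33 = -423.0000; (r_i+r_j)·cross = 15·-423.0000 = -6345.0000
edge 1: (13.5,15)→(19.5,19.5)  cross = 13.5·19.5 − 19.5·15 = -29.2500; (r_i+r_j)·cross = 33·-29.2500 = -965.2500
edge 2: (19.5,19.5)→(20,21.5)  cross = 19.5·21.5 − 20·19.5 = 29.2500; (r_i+r_j)·cross = 39.5·29.2500 = 1155.3750
edge 3: (20,21.5)→(18.5,33.5)  cross = 20·33.5 − 18.5·21.5 = 272.2500; (r_i+r_j)·cross = 38.5·272.2500 = 10481.6250
edge 4: (18.5,33.5)→(7,33.5)  cross = 18.5·33.5 − 7·33.5 = 385.2500; (r_i+r_j)·cross = 25.5·385.2500 = 9823.8750
edge 5: (7,33.5)→(1.5,33)  cross = 7·33 − 1.5·33.5 = 180.7500; (r_i+r_j)·cross = 8.5·180.7500 = 1536.3750
Σcross = 415.2500 → A = |Σcross|/2 = 207.6250 mm²
Σ(r_i+r_j)·cross = 15687.0000 → first moment M = |Σ|/6 = 2614.5000
R_c = M/A = 2614.5000/207.6250 = 12.5924 mm
θ = 108° = 1.884956 rad
V = θ·R_c·A = 1.884956·12.5924·207.6250 = 4928.216 mm³

Volume = 4928.216 mm³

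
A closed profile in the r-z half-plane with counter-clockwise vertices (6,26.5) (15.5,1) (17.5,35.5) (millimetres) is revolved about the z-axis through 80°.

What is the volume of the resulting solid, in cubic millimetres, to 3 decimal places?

Volume = 3437.426 mm³

Profile (r,z), 3 vertices: (6,26.5) (15.5,1) (17.5,35.5)
edge 0: (6,26.5)→(15.5,1)  cross = 6·1 − 15.5·26.5 = -404.7500; (r_i+r_j)·cross = 21.5·-404.7500 = -8702.1250
edge 1: (15.5,1)→(17.5,35.5)  cross = 15.5·35.5 − 17.5·1 = 532.7500; (r_i+r_j)·cross = 33·532.7500 = 17580.7500
edge 2: (17.5,35.5)→(6,26.5)  cross = 17.5·26.5 − 6·35.5 = 250.7500; (r_i+r_j)·cross = 23.5·250.7500 = 5892.6250
Σcross = 378.7500 → A = |Σcross|/2 = 189.3750 mm²
Σ(r_i+r_j)·cross = 14771.2500 → first moment M = |Σ|/6 = 2461.8750
R_c = M/A = 2461.8750/189.3750 = 13.0000 mm
θ = 80° = 1.396263 rad
V = θ·R_c·A = 1.396263·13.0000·189.3750 = 3437.426 mm³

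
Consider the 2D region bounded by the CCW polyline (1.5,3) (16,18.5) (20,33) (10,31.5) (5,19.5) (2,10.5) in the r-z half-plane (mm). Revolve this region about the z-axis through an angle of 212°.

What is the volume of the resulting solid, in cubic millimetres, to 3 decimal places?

Volume = 9223.419 mm³

Profile (r,z), 6 vertices: (1.5,3) (16,18.5) (20,33) (10,31.5) (5,19.5) (2,10.5)
edge 0: (1.5,3)→(16,18.5)  cross = 1.5·18.5 − 16·3 = -20.2500; (r_i+r_j)·cross = 17.5·-20.2500 = -354.3750
edge 1: (16,18.5)→(20,33)  cross = 16·33 − 20·18.5 = 158.0000; (r_i+r_j)·cross = 36·158.0000 = 5688.0000
edge 2: (20,33)→(10,31.5)  cross = 20·31.5 − 10·33 = 300.0000; (r_i+r_j)·cross = 30·300.0000 = 9000.0000
edge 3: (10,31.5)→(5,19.5)  cross = 10·19.5 − 5·31.5 = 37.5000; (r_i+r_j)·cross = 15·37.5000 = 562.5000
edge 4: (5,19.5)→(2,10.5)  cross = 5·10.5 − 2·19.5 = 13.5000; (r_i+r_j)·cross = 7·13.5000 = 94.5000
edge 5: (2,10.5)→(1.5,3)  cross = 2·3 − 1.5·10.5 = -9.7500; (r_i+r_j)·cross = 3.5·-9.7500 = -34.1250
Σcross = 479.0000 → A = |Σcross|/2 = 239.5000 mm²
Σ(r_i+r_j)·cross = 14956.5000 → first moment M = |Σ|/6 = 2492.7500
R_c = M/A = 2492.7500/239.5000 = 10.4081 mm
θ = 212° = 3.700098 rad
V = θ·R_c·A = 3.700098·10.4081·239.5000 = 9223.419 mm³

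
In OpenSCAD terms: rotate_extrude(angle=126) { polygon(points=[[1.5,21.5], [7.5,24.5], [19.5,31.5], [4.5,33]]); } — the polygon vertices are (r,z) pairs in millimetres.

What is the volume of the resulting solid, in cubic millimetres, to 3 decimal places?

Profile (r,z), 4 vertices: (1.5,21.5) (7.5,24.5) (19.5,31.5) (4.5,33)
edge 0: (1.5,21.5)→(7.5,24.5)  cross = 1.5·24.5 − 7.5·21.5 = -124.5000; (r_i+r_j)·cross = 9·-124.5000 = -1120.5000
edge 1: (7.5,24.5)→(19.5,31.5)  cross = 7.5·31.5 − 19.5·24.5 = -241.5000; (r_i+r_j)·cross = 27·-241.5000 = -6520.5000
edge 2: (19.5,31.5)→(4.5,33)  cross = 19.5·33 − 4.5·31.5 = 501.7500; (r_i+r_j)·cross = 24·501.7500 = 12042.0000
edge 3: (4.5,33)→(1.5,21.5)  cross = 4.5·21.5 − 1.5·33 = 47.2500; (r_i+r_j)·cross = 6·47.2500 = 283.5000
Σcross = 183.0000 → A = |Σcross|/2 = 91.5000 mm²
Σ(r_i+r_j)·cross = 4684.5000 → first moment M = |Σ|/6 = 780.7500
R_c = M/A = 780.7500/91.5000 = 8.5328 mm
θ = 126° = 2.199115 rad
V = θ·R_c·A = 2.199115·8.5328·91.5000 = 1716.959 mm³

Volume = 1716.959 mm³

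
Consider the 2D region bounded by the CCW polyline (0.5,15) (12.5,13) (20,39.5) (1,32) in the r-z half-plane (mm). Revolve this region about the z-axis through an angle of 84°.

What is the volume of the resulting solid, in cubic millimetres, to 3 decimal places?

Volume = 4362.280 mm³

Profile (r,z), 4 vertices: (0.5,15) (12.5,13) (20,39.5) (1,32)
edge 0: (0.5,15)→(12.5,13)  cross = 0.5·13 − 12.5·15 = -181.0000; (r_i+r_j)·cross = 13·-181.0000 = -2353.0000
edge 1: (12.5,13)→(20,39.5)  cross = 12.5·39.5 − 20·13 = 233.7500; (r_i+r_j)·cross = 32.5·233.7500 = 7596.8750
edge 2: (20,39.5)→(1,32)  cross = 20·32 − 1·39.5 = 600.5000; (r_i+r_j)·cross = 21·600.5000 = 12610.5000
edge 3: (1,32)→(0.5,15)  cross = 1·15 − 0.5·32 = -1.0000; (r_i+r_j)·cross = 1.5·-1.0000 = -1.5000
Σcross = 652.2500 → A = |Σcross|/2 = 326.1250 mm²
Σ(r_i+r_j)·cross = 17852.8750 → first moment M = |Σ|/6 = 2975.4792
R_c = M/A = 2975.4792/326.1250 = 9.1237 mm
θ = 84° = 1.466077 rad
V = θ·R_c·A = 1.466077·9.1237·326.1250 = 4362.280 mm³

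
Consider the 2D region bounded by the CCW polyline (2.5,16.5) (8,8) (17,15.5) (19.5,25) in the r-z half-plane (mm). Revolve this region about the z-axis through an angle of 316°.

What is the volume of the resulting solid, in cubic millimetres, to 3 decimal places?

Volume = 8004.337 mm³

Profile (r,z), 4 vertices: (2.5,16.5) (8,8) (17,15.5) (19.5,25)
edge 0: (2.5,16.5)→(8,8)  cross = 2.5·8 − 8·16.5 = -112.0000; (r_i+r_j)·cross = 10.5·-112.0000 = -1176.0000
edge 1: (8,8)→(17,15.5)  cross = 8·15.5 − 17·8 = -12.0000; (r_i+r_j)·cross = 25·-12.0000 = -300.0000
edge 2: (17,15.5)→(19.5,25)  cross = 17·25 − 19.5·15.5 = 122.7500; (r_i+r_j)·cross = 36.5·122.7500 = 4480.3750
edge 3: (19.5,25)→(2.5,16.5)  cross = 19.5·16.5 − 2.5·25 = 259.2500; (r_i+r_j)·cross = 22·259.2500 = 5703.5000
Σcross = 258.0000 → A = |Σcross|/2 = 129.0000 mm²
Σ(r_i+r_j)·cross = 8707.8750 → first moment M = |Σ|/6 = 1451.3125
R_c = M/A = 1451.3125/129.0000 = 11.2505 mm
θ = 316° = 5.515240 rad
V = θ·R_c·A = 5.515240·11.2505·129.0000 = 8004.337 mm³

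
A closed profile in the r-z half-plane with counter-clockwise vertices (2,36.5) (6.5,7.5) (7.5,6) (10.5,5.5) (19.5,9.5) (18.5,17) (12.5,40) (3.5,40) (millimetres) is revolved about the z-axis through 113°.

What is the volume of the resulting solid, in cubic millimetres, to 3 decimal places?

Profile (r,z), 8 vertices: (2,36.5) (6.5,7.5) (7.5,6) (10.5,5.5) (19.5,9.5) (18.5,17) (12.5,40) (3.5,40)
edge 0: (2,36.5)→(6.5,7.5)  cross = 2·7.5 − 6.5·36.5 = -222.2500; (r_i+r_j)·cross = 8.5·-222.2500 = -1889.1250
edge 1: (6.5,7.5)→(7.5,6)  cross = 6.5·6 − 7.5·7.5 = -17.2500; (r_i+r_j)·cross = 14·-17.2500 = -241.5000
edge 2: (7.5,6)→(10.5,5.5)  cross = 7.5·5.5 − 10.5·6 = -21.7500; (r_i+r_j)·cross = 18·-21.7500 = -391.5000
edge 3: (10.5,5.5)→(19.5,9.5)  cross = 10.5·9.5 − 19.5·5.5 = -7.5000; (r_i+r_j)·cross = 30·-7.5000 = -225.0000
edge 4: (19.5,9.5)→(18.5,17)  cross = 19.5·17 − 18.5·9.5 = 155.7500; (r_i+r_j)·cross = 38·155.7500 = 5918.5000
edge 5: (18.5,17)→(12.5,40)  cross = 18.5·40 − 12.5·17 = 527.5000; (r_i+r_j)·cross = 31·527.5000 = 16352.5000
edge 6: (12.5,40)→(3.5,40)  cross = 12.5·40 − 3.5·40 = 360.0000; (r_i+r_j)·cross = 16·360.0000 = 5760.0000
edge 7: (3.5,40)→(2,36.5)  cross = 3.5·36.5 − 2·40 = 47.7500; (r_i+r_j)·cross = 5.5·47.7500 = 262.6250
Σcross = 822.2500 → A = |Σcross|/2 = 411.1250 mm²
Σ(r_i+r_j)·cross = 25546.5000 → first moment M = |Σ|/6 = 4257.7500
R_c = M/A = 4257.7500/411.1250 = 10.3563 mm
θ = 113° = 1.972222 rad
V = θ·R_c·A = 1.972222·10.3563·411.1250 = 8397.228 mm³

Volume = 8397.228 mm³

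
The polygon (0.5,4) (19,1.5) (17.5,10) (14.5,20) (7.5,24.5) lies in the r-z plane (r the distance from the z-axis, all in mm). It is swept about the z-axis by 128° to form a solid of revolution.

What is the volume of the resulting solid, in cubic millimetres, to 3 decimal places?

Volume = 5855.743 mm³

Profile (r,z), 5 vertices: (0.5,4) (19,1.5) (17.5,10) (14.5,20) (7.5,24.5)
edge 0: (0.5,4)→(19,1.5)  cross = 0.5·1.5 − 19·4 = -75.2500; (r_i+r_j)·cross = 19.5·-75.2500 = -1467.3750
edge 1: (19,1.5)→(17.5,10)  cross = 19·10 − 17.5·1.5 = 163.7500; (r_i+r_j)·cross = 36.5·163.7500 = 5976.8750
edge 2: (17.5,10)→(14.5,20)  cross = 17.5·20 − 14.5·10 = 205.0000; (r_i+r_j)·cross = 32·205.0000 = 6560.0000
edge 3: (14.5,20)→(7.5,24.5)  cross = 14.5·24.5 − 7.5·20 = 205.2500; (r_i+r_j)·cross = 22·205.2500 = 4515.5000
edge 4: (7.5,24.5)→(0.5,4)  cross = 7.5·4 − 0.5·24.5 = 17.7500; (r_i+r_j)·cross = 8·17.7500 = 142.0000
Σcross = 516.5000 → A = |Σcross|/2 = 258.2500 mm²
Σ(r_i+r_j)·cross = 15727.0000 → first moment M = |Σ|/6 = 2621.1667
R_c = M/A = 2621.1667/258.2500 = 10.1497 mm
θ = 128° = 2.234021 rad
V = θ·R_c·A = 2.234021·10.1497·258.2500 = 5855.743 mm³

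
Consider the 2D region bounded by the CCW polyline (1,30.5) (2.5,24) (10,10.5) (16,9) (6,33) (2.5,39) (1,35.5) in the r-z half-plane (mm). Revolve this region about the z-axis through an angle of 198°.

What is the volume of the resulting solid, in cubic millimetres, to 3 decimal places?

Volume = 4030.055 mm³

Profile (r,z), 7 vertices: (1,30.5) (2.5,24) (10,10.5) (16,9) (6,33) (2.5,39) (1,35.5)
edge 0: (1,30.5)→(2.5,24)  cross = 1·24 − 2.5·30.5 = -52.2500; (r_i+r_j)·cross = 3.5·-52.2500 = -182.8750
edge 1: (2.5,24)→(10,10.5)  cross = 2.5·10.5 − 10·24 = -213.7500; (r_i+r_j)·cross = 12.5·-213.7500 = -2671.8750
edge 2: (10,10.5)→(16,9)  cross = 10·9 − 16·10.5 = -78.0000; (r_i+r_j)·cross = 26·-78.0000 = -2028.0000
edge 3: (16,9)→(6,33)  cross = 16·33 − 6·9 = 474.0000; (r_i+r_j)·cross = 22·474.0000 = 10428.0000
edge 4: (6,33)→(2.5,39)  cross = 6·39 − 2.5·33 = 151.5000; (r_i+r_j)·cross = 8.5·151.5000 = 1287.7500
edge 5: (2.5,39)→(1,35.5)  cross = 2.5·35.5 − 1·39 = 49.7500; (r_i+r_j)·cross = 3.5·49.7500 = 174.1250
edge 6: (1,35.5)→(1,30.5)  cross = 1·30.5 − 1·35.5 = -5.0000; (r_i+r_j)·cross = 2·-5.0000 = -10.0000
Σcross = 326.2500 → A = |Σcross|/2 = 163.1250 mm²
Σ(r_i+r_j)·cross = 6997.1250 → first moment M = |Σ|/6 = 1166.1875
R_c = M/A = 1166.1875/163.1250 = 7.1490 mm
θ = 198° = 3.455752 rad
V = θ·R_c·A = 3.455752·7.1490·163.1250 = 4030.055 mm³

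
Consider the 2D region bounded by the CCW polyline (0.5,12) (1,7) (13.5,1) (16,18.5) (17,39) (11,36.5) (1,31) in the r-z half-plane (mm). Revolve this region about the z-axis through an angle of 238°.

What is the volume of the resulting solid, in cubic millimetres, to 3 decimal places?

Profile (r,z), 7 vertices: (0.5,12) (1,7) (13.5,1) (16,18.5) (17,39) (11,36.5) (1,31)
edge 0: (0.5,12)→(1,7)  cross = 0.5·7 − 1·12 = -8.5000; (r_i+r_j)·cross = 1.5·-8.5000 = -12.7500
edge 1: (1,7)→(13.5,1)  cross = 1·1 − 13.5·7 = -93.5000; (r_i+r_j)·cross = 14.5·-93.5000 = -1355.7500
edge 2: (13.5,1)→(16,18.5)  cross = 13.5·18.5 − 16·1 = 233.7500; (r_i+r_j)·cross = 29.5·233.7500 = 6895.6250
edge 3: (16,18.5)→(17,39)  cross = 16·39 − 17·18.5 = 309.5000; (r_i+r_j)·cross = 33·309.5000 = 10213.5000
edge 4: (17,39)→(11,36.5)  cross = 17·36.5 − 11·39 = 191.5000; (r_i+r_j)·cross = 28·191.5000 = 5362.0000
edge 5: (11,36.5)→(1,31)  cross = 11·31 − 1·36.5 = 304.5000; (r_i+r_j)·cross = 12·304.5000 = 3654.0000
edge 6: (1,31)→(0.5,12)  cross = 1·12 − 0.5·31 = -3.5000; (r_i+r_j)·cross = 1.5·-3.5000 = -5.2500
Σcross = 933.7500 → A = |Σcross|/2 = 466.8750 mm²
Σ(r_i+r_j)·cross = 24751.3750 → first moment M = |Σ|/6 = 4125.2292
R_c = M/A = 4125.2292/466.8750 = 8.8358 mm
θ = 238° = 4.153884 rad
V = θ·R_c·A = 4.153884·8.8358·466.8750 = 17135.722 mm³

Volume = 17135.722 mm³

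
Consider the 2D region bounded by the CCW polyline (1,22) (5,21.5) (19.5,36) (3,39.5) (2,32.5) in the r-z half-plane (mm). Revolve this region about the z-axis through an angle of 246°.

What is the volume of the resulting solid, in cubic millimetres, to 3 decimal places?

Profile (r,z), 5 vertices: (1,22) (5,21.5) (19.5,36) (3,39.5) (2,32.5)
edge 0: (1,22)→(5,21.5)  cross = 1·21.5 − 5·22 = -88.5000; (r_i+r_j)·cross = 6·-88.5000 = -531.0000
edge 1: (5,21.5)→(19.5,36)  cross = 5·36 − 19.5·21.5 = -239.2500; (r_i+r_j)·cross = 24.5·-239.2500 = -5861.6250
edge 2: (19.5,36)→(3,39.5)  cross = 19.5·39.5 − 3·36 = 662.2500; (r_i+r_j)·cross = 22.5·662.2500 = 14900.6250
edge 3: (3,39.5)→(2,32.5)  cross = 3·32.5 − 2·39.5 = 18.5000; (r_i+r_j)·cross = 5·18.5000 = 92.5000
edge 4: (2,32.5)→(1,22)  cross = 2·22 − 1·32.5 = 11.5000; (r_i+r_j)·cross = 3·11.5000 = 34.5000
Σcross = 364.5000 → A = |Σcross|/2 = 182.2500 mm²
Σ(r_i+r_j)·cross = 8635.0000 → first moment M = |Σ|/6 = 1439.1667
R_c = M/A = 1439.1667/182.2500 = 7.8967 mm
θ = 246° = 4.293510 rad
V = θ·R_c·A = 4.293510·7.8967·182.2500 = 6179.076 mm³

Volume = 6179.076 mm³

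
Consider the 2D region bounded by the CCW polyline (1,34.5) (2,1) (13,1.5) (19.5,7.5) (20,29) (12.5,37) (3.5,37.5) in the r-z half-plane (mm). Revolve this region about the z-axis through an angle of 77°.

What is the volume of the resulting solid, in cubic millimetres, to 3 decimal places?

Volume = 8141.312 mm³

Profile (r,z), 7 vertices: (1,34.5) (2,1) (13,1.5) (19.5,7.5) (20,29) (12.5,37) (3.5,37.5)
edge 0: (1,34.5)→(2,1)  cross = 1·1 − 2·34.5 = -68.0000; (r_i+r_j)·cross = 3·-68.0000 = -204.0000
edge 1: (2,1)→(13,1.5)  cross = 2·1.5 − 13·1 = -10.0000; (r_i+r_j)·cross = 15·-10.0000 = -150.0000
edge 2: (13,1.5)→(19.5,7.5)  cross = 13·7.5 − 19.5·1.5 = 68.2500; (r_i+r_j)·cross = 32.5·68.2500 = 2218.1250
edge 3: (19.5,7.5)→(20,29)  cross = 19.5·29 − 20·7.5 = 415.5000; (r_i+r_j)·cross = 39.5·415.5000 = 16412.2500
edge 4: (20,29)→(12.5,37)  cross = 20·37 − 12.5·29 = 377.5000; (r_i+r_j)·cross = 32.5·377.5000 = 12268.7500
edge 5: (12.5,37)→(3.5,37.5)  cross = 12.5·37.5 − 3.5·37 = 339.2500; (r_i+r_j)·cross = 16·339.2500 = 5428.0000
edge 6: (3.5,37.5)→(1,34.5)  cross = 3.5·34.5 − 1·37.5 = 83.2500; (r_i+r_j)·cross = 4.5·83.2500 = 374.6250
Σcross = 1205.7500 → A = |Σcross|/2 = 602.8750 mm²
Σ(r_i+r_j)·cross = 36347.7500 → first moment M = |Σ|/6 = 6057.9583
R_c = M/A = 6057.9583/602.8750 = 10.0484 mm
θ = 77° = 1.343904 rad
V = θ·R_c·A = 1.343904·10.0484·602.8750 = 8141.312 mm³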